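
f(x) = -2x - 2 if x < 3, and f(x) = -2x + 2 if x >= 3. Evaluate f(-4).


-4 satisfies x < 3
f(-4) = 6

6


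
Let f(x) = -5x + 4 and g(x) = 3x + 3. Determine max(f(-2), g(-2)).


f(-2) = 14
g(-2) = -3
max = 14

14


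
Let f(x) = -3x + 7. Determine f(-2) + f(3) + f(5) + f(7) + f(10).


f(-2) = 13
f(3) = -2
f(5) = -8
f(7) = -14
f(10) = -23
Sum = -34

-34


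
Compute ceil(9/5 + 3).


9/5 = 1.8
1.8 + 3 = 4.8
ceil(4.8) = 5

5


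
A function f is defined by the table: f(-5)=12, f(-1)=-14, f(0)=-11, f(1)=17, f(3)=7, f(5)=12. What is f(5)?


Reading from the table at x = 5

12


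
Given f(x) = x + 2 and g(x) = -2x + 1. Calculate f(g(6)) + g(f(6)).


f(g(6)) = -9
g(f(6)) = -15
Sum = -24

-24


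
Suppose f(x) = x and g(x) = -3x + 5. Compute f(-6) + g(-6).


f(-6) = -6
g(-6) = 23
Sum = 17

17


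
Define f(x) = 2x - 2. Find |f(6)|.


f(6) = 10
|10| = 10

10


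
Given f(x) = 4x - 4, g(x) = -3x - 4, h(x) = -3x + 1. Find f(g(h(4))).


h(4) = -11
g(-11) = 29
f(29) = 112

112


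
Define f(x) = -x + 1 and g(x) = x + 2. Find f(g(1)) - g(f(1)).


f(g(1)) = -2
g(f(1)) = 2
Difference = -4

-4


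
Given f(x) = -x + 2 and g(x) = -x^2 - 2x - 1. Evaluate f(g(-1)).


g(-1) = 0
f(0) = 2

2


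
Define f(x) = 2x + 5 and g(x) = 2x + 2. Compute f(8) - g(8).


f(8) = 21
g(8) = 18
Difference = 3

3


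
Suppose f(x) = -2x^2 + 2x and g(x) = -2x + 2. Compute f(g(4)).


g(4) = -6
f(-6) = (-2)*(-6)^2 + 2*(-6) = -84

-84


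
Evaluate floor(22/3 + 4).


22/3 = 7.3333
7.3333 + 4 = 11.3333
floor(11.3333) = 11

11


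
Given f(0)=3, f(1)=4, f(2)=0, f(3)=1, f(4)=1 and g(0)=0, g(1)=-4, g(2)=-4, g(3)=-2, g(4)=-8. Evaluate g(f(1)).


f(1) = 4
g(4) = -8

-8


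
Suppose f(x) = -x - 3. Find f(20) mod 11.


f(20) = -23
-23 mod 11 = 10

10


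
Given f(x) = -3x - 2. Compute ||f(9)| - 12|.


17


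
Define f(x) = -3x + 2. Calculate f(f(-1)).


f(-1) = 5
f(5) = -13

-13


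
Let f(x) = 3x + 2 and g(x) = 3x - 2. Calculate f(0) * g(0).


f(0) = 2
g(0) = -2
Product = -4

-4


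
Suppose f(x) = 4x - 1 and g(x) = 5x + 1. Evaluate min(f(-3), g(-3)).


f(-3) = -13
g(-3) = -14
min = -14

-14


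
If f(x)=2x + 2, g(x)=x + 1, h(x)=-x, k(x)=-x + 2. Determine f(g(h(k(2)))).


k(2) = 0
h(0) = 0
g(0) = 1
f(1) = 4

4


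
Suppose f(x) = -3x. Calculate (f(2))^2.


36


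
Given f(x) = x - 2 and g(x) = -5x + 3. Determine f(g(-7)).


g(-7) = 38
f(38) = 36

36


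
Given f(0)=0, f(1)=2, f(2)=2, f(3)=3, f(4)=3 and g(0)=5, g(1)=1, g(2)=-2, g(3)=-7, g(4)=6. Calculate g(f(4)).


-7


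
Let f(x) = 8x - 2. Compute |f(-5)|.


42


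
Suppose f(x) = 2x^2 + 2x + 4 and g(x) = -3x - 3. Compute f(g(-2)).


28


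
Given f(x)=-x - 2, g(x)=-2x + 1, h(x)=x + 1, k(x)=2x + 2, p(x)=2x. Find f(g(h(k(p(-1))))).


p(-1) = -2
k(-2) = -2
h(-2) = -1
g(-1) = 3
f(3) = -5

-5


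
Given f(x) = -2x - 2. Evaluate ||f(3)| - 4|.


f(3) = -8
|-8| = 8
|8 - 4| = 4

4


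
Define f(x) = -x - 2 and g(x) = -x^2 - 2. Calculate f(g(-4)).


16


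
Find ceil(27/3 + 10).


19


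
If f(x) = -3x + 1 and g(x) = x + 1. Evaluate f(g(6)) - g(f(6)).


f(g(6)) = -20
g(f(6)) = -16
Difference = -4

-4


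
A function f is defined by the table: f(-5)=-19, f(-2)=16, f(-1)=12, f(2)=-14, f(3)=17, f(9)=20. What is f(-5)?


Reading from the table at x = -5

-19


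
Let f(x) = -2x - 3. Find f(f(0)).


f(0) = -3
f(-3) = 3

3


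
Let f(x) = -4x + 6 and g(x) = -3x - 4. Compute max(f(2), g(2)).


f(2) = -2
g(2) = -10
max = -2

-2


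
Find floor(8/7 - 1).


8/7 = 1.1429
1.1429 - 1 = 0.1429
floor(0.1429) = 0

0


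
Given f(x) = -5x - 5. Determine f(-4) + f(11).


f(-4) = 15
f(11) = -60
Sum = -45

-45


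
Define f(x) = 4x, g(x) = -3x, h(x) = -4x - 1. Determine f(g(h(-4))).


h(-4) = 15
g(15) = -45
f(-45) = -180

-180


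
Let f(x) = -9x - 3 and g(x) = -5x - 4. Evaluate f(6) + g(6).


f(6) = -57
g(6) = -34
Sum = -91

-91


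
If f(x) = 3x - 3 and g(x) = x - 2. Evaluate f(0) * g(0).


f(0) = -3
g(0) = -2
Product = 6

6


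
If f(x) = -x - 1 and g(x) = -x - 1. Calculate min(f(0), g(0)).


f(0) = -1
g(0) = -1
min = -1

-1


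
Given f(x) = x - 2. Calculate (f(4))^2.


f(4) = 2
(2)^2 = 4

4


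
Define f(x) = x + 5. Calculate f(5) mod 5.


f(5) = 10
10 mod 5 = 0

0


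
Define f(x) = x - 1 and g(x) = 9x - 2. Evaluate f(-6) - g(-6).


f(-6) = -7
g(-6) = -56
Difference = 49

49


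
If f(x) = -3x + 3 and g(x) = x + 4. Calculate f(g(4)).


-21


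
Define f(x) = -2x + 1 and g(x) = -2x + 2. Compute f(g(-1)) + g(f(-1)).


f(g(-1)) = -7
g(f(-1)) = -4
Sum = -11

-11


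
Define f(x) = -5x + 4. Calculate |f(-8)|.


f(-8) = 44
|44| = 44

44


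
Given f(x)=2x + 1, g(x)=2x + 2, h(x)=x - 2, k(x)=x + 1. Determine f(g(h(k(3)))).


13


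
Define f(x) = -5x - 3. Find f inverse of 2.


-1


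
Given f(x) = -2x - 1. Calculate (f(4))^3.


f(4) = -9
(-9)^3 = -729

-729


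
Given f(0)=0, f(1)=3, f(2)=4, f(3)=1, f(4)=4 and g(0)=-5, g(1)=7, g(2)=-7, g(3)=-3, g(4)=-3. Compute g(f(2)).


f(2) = 4
g(4) = -3

-3


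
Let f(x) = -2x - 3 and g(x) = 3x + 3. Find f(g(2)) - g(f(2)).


-3


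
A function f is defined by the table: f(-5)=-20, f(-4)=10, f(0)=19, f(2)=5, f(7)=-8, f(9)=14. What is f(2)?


Reading from the table at x = 2

5


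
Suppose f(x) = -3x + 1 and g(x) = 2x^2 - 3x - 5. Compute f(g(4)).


g(4) = 15
f(15) = -44

-44


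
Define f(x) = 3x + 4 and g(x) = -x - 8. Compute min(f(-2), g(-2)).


f(-2) = -2
g(-2) = -6
min = -6

-6


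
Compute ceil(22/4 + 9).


22/4 = 5.5
5.5 + 9 = 14.5
ceil(14.5) = 15

15


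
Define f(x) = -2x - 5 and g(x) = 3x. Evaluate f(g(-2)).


7


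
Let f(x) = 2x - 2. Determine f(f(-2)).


-14


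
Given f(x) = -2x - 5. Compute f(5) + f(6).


f(5) = -15
f(6) = -17
Sum = -32

-32


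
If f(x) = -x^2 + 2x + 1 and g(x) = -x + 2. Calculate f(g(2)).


1


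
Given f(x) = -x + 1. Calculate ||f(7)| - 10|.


4


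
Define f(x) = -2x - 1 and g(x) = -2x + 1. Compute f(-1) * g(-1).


3


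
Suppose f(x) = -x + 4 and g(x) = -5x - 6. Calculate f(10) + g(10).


f(10) = -6
g(10) = -56
Sum = -62

-62


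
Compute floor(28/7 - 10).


-6


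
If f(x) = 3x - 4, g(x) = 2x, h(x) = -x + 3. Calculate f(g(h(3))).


h(3) = 0
g(0) = 0
f(0) = -4

-4


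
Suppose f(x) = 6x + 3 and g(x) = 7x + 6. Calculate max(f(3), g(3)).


f(3) = 21
g(3) = 27
max = 27

27


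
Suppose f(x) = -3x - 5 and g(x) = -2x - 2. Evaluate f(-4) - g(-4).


1


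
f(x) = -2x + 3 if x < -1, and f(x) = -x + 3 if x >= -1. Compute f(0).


0 satisfies x >= -1
f(0) = 3

3


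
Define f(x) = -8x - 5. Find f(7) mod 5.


4


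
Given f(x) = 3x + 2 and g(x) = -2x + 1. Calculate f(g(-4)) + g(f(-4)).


f(g(-4)) = 29
g(f(-4)) = 21
Sum = 50

50


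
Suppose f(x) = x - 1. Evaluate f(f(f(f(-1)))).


f(-1) = -2
f(-2) = -3
f(-3) = -4
f(-4) = -5

-5


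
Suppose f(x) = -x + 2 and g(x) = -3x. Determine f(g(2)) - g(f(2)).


f(g(2)) = 8
g(f(2)) = 0
Difference = 8

8


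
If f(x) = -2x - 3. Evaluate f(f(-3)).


f(-3) = 3
f(3) = -9

-9


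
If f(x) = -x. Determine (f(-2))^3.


f(-2) = 2
(2)^3 = 8

8


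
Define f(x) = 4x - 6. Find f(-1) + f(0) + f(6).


2


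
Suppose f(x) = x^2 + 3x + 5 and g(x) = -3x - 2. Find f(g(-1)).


g(-1) = 1
f(1) = 1*(1)^2 + 3*(1) + 5 = 9

9


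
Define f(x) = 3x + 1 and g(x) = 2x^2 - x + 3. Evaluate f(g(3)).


g(3) = 18
f(18) = 55

55


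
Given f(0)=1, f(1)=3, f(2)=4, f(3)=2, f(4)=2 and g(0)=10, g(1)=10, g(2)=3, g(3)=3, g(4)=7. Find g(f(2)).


7


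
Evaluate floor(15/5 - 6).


15/5 = 3
3 - 6 = -3
floor(-3) = -3

-3


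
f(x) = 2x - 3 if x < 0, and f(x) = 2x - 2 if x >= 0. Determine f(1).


1 satisfies x >= 0
f(1) = 0

0


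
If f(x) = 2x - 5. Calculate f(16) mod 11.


f(16) = 27
27 mod 11 = 5

5


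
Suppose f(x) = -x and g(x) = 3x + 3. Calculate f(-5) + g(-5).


f(-5) = 5
g(-5) = -12
Sum = -7

-7


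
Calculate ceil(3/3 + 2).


3/3 = 1
1 + 2 = 3
ceil(3) = 3

3


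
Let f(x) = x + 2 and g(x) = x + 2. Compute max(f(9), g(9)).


f(9) = 11
g(9) = 11
max = 11

11


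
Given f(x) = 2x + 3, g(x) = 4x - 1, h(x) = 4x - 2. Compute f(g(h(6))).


h(6) = 22
g(22) = 87
f(87) = 177

177


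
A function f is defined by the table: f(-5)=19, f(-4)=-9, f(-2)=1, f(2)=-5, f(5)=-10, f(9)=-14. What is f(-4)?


Reading from the table at x = -4

-9


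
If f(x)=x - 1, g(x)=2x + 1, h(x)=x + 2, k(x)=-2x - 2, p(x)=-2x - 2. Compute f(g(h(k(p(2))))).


p(2) = -6
k(-6) = 10
h(10) = 12
g(12) = 25
f(25) = 24

24


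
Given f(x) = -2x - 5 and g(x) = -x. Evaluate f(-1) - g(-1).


f(-1) = -3
g(-1) = 1
Difference = -4

-4


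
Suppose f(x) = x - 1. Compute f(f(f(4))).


f(4) = 3
f(3) = 2
f(2) = 1

1


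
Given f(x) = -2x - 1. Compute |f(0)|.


f(0) = -1
|-1| = 1

1


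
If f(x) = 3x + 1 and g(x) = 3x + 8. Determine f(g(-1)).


g(-1) = 5
f(5) = 16

16


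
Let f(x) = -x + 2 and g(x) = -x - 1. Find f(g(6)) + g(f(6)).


f(g(6)) = 9
g(f(6)) = 3
Sum = 12

12


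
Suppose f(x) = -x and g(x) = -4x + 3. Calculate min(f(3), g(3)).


f(3) = -3
g(3) = -9
min = -9

-9


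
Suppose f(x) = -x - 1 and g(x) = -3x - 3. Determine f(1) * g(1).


12


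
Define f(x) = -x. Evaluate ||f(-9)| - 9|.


f(-9) = 9
|9| = 9
|9 - 9| = 0

0


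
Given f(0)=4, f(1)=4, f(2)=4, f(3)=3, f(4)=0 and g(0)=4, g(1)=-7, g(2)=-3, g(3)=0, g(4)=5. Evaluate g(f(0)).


f(0) = 4
g(4) = 5

5


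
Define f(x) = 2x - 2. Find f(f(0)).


f(0) = -2
f(-2) = -6

-6


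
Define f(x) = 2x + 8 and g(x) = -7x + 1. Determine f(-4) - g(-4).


f(-4) = 0
g(-4) = 29
Difference = -29

-29


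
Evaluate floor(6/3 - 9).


6/3 = 2
2 - 9 = -7
floor(-7) = -7

-7


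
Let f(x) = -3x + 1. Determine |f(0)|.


f(0) = 1
|1| = 1

1


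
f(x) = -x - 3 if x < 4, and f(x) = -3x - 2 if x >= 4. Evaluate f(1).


1 satisfies x < 4
f(1) = -4

-4


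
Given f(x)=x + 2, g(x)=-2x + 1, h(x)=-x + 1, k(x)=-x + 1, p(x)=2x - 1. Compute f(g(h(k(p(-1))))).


p(-1) = -3
k(-3) = 4
h(4) = -3
g(-3) = 7
f(7) = 9

9


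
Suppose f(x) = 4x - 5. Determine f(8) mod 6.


3


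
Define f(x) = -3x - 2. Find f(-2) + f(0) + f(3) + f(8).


-35


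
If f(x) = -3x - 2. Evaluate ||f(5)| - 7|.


f(5) = -17
|-17| = 17
|17 - 7| = 10

10


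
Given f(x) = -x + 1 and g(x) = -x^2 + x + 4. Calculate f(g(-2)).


g(-2) = -2
f(-2) = 3

3


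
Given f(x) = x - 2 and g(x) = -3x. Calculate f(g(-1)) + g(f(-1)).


f(g(-1)) = 1
g(f(-1)) = 9
Sum = 10

10


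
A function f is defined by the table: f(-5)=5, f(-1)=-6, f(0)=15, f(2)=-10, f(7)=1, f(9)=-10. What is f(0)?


Reading from the table at x = 0

15


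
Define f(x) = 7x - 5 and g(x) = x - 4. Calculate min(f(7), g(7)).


3


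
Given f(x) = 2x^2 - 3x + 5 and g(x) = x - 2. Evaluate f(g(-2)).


49


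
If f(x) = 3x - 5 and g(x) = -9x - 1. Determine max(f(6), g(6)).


13


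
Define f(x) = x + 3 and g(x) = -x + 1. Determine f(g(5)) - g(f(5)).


f(g(5)) = -1
g(f(5)) = -7
Difference = 6

6


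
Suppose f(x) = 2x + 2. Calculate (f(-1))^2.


f(-1) = 0
(0)^2 = 0

0


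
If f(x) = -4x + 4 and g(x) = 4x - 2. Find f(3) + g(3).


2


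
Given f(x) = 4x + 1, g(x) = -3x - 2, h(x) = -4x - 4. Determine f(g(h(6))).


h(6) = -28
g(-28) = 82
f(82) = 329

329


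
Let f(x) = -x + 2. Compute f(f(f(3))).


-1


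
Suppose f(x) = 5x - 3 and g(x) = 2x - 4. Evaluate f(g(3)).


g(3) = 2
f(2) = 7

7


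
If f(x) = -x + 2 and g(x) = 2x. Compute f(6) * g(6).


f(6) = -4
g(6) = 12
Product = -48

-48


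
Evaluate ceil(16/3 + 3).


16/3 = 5.3333
5.3333 + 3 = 8.3333
ceil(8.3333) = 9

9


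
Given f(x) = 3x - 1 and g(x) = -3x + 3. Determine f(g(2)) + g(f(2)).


f(g(2)) = -10
g(f(2)) = -12
Sum = -22

-22


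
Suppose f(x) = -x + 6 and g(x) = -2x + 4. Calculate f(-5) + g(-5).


f(-5) = 11
g(-5) = 14
Sum = 25

25


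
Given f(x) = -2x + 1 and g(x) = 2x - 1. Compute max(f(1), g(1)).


f(1) = -1
g(1) = 1
max = 1

1


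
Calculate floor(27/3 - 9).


27/3 = 9
9 - 9 = 0
floor(0) = 0

0


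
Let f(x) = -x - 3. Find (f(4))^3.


f(4) = -7
(-7)^3 = -343

-343


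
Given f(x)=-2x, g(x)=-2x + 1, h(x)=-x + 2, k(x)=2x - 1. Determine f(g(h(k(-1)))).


k(-1) = -3
h(-3) = 5
g(5) = -9
f(-9) = 18

18


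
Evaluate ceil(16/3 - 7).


16/3 = 5.3333
5.3333 - 7 = -1.6667
ceil(-1.6667) = -1

-1


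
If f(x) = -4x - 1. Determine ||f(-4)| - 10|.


5


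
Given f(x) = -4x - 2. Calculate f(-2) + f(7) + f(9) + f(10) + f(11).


f(-2) = 6
f(7) = -30
f(9) = -38
f(10) = -42
f(11) = -46
Sum = -150

-150


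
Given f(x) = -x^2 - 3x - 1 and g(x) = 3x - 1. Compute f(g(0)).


g(0) = -1
f(-1) = (-1)*(-1)^2 - 3*(-1) - 1 = 1

1


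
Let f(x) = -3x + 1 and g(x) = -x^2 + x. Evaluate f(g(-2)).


g(-2) = -6
f(-6) = 19

19


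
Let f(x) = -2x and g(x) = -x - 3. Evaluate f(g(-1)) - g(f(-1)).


f(g(-1)) = 4
g(f(-1)) = -5
Difference = 9

9


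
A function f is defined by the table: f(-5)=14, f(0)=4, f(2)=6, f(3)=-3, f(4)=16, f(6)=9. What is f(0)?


Reading from the table at x = 0

4


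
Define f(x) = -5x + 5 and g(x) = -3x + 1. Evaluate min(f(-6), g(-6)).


19


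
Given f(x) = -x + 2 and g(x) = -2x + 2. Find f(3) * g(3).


f(3) = -1
g(3) = -4
Product = 4

4


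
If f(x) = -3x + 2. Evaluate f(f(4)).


f(4) = -10
f(-10) = 32

32


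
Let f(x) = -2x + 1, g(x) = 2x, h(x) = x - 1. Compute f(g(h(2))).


-3


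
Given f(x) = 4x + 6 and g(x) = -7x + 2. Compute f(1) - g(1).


f(1) = 10
g(1) = -5
Difference = 15

15


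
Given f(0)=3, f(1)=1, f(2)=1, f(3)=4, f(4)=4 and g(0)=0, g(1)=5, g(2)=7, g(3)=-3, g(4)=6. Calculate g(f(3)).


f(3) = 4
g(4) = 6

6


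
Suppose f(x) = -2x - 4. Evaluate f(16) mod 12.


f(16) = -36
-36 mod 12 = 0

0


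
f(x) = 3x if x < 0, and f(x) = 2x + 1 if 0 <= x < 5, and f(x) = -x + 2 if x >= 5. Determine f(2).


2 satisfies 0 <= x < 5
f(2) = 5

5


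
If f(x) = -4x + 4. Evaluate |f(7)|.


24


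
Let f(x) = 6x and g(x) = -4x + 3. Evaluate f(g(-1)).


g(-1) = 7
f(7) = 42

42


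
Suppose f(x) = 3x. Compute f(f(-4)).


f(-4) = -12
f(-12) = -36

-36


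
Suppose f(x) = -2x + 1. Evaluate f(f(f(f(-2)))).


f(-2) = 5
f(5) = -9
f(-9) = 19
f(19) = -37

-37


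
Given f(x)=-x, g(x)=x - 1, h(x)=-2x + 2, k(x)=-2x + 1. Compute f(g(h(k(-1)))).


k(-1) = 3
h(3) = -4
g(-4) = -5
f(-5) = 5

5


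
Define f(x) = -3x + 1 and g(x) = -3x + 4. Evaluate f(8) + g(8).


-43


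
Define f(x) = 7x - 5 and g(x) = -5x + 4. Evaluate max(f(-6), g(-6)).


f(-6) = -47
g(-6) = 34
max = 34

34


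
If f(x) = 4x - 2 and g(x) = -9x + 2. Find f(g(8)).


g(8) = -70
f(-70) = -282

-282


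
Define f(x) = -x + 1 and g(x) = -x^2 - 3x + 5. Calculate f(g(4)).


g(4) = -23
f(-23) = 24

24


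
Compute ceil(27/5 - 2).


27/5 = 5.4
5.4 - 2 = 3.4
ceil(3.4) = 4

4


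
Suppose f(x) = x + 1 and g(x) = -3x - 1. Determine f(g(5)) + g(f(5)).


f(g(5)) = -15
g(f(5)) = -19
Sum = -34

-34


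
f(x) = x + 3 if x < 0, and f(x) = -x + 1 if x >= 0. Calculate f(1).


1 satisfies x >= 0
f(1) = 0

0


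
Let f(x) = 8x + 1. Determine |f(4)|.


f(4) = 33
|33| = 33

33


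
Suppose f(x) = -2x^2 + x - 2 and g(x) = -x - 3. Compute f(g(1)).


g(1) = -4
f(-4) = (-2)*(-4)^2 + 1*(-4) - 2 = -38

-38


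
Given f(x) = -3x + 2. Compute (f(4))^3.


f(4) = -10
(-10)^3 = -1000

-1000


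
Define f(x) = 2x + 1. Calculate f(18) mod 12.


f(18) = 37
37 mod 12 = 1

1


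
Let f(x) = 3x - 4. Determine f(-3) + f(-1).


f(-3) = -13
f(-1) = -7
Sum = -20

-20


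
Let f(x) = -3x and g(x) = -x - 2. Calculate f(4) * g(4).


f(4) = -12
g(4) = -6
Product = 72

72


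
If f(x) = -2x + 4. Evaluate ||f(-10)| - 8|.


16


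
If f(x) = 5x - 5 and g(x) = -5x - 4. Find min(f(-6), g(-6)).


f(-6) = -35
g(-6) = 26
min = -35

-35


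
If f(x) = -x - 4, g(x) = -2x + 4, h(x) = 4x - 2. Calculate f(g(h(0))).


-12


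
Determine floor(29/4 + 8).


29/4 = 7.25
7.25 + 8 = 15.25
floor(15.25) = 15

15


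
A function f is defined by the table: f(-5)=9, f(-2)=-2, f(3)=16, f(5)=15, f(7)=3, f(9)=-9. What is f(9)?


Reading from the table at x = 9

-9


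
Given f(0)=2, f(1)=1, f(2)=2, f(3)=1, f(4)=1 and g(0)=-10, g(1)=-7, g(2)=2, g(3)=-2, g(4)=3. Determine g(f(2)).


f(2) = 2
g(2) = 2

2


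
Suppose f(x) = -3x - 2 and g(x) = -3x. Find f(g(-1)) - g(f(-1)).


-8


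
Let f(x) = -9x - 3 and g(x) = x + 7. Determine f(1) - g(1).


f(1) = -12
g(1) = 8
Difference = -20

-20


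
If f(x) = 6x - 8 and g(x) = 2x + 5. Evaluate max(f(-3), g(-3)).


-1


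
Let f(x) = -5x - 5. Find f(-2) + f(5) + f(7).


f(-2) = 5
f(5) = -30
f(7) = -40
Sum = -65

-65


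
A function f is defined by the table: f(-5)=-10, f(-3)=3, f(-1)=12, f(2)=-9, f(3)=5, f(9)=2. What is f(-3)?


Reading from the table at x = -3

3


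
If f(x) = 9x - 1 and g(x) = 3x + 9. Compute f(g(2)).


g(2) = 15
f(15) = 134

134


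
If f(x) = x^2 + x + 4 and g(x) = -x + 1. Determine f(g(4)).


g(4) = -3
f(-3) = 1*(-3)^2 + 1*(-3) + 4 = 10

10


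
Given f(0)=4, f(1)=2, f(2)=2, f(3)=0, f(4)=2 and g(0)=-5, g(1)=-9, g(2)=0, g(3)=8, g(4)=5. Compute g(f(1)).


f(1) = 2
g(2) = 0

0


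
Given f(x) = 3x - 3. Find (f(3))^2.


f(3) = 6
(6)^2 = 36

36


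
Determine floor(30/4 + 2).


30/4 = 7.5
7.5 + 2 = 9.5
floor(9.5) = 9

9


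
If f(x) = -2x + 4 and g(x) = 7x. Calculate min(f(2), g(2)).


f(2) = 0
g(2) = 14
min = 0

0


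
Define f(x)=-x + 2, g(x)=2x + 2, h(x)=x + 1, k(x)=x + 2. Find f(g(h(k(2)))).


k(2) = 4
h(4) = 5
g(5) = 12
f(12) = -10

-10


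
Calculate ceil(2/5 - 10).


-9


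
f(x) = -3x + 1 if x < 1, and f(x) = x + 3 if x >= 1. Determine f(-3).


10


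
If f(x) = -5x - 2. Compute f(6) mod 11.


f(6) = -32
-32 mod 11 = 1

1


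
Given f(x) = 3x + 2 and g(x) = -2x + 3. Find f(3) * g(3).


-33


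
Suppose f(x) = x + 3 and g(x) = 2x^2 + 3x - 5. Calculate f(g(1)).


3


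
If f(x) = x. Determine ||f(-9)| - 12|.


f(-9) = -9
|-9| = 9
|9 - 12| = 3

3


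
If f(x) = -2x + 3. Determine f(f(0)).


f(0) = 3
f(3) = -3

-3


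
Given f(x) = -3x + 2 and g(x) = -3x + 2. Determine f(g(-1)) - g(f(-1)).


f(g(-1)) = -13
g(f(-1)) = -13
Difference = 0

0


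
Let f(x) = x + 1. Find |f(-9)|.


f(-9) = -8
|-8| = 8

8


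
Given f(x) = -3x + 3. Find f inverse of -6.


3


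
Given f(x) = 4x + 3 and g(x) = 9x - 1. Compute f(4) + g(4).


f(4) = 19
g(4) = 35
Sum = 54

54


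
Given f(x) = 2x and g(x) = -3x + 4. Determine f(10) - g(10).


f(10) = 20
g(10) = -26
Difference = 46

46


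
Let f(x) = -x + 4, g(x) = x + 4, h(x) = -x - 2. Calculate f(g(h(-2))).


h(-2) = 0
g(0) = 4
f(4) = 0

0


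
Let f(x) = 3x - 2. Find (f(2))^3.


f(2) = 4
(4)^3 = 64

64


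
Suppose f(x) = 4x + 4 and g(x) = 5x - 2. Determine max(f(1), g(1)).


f(1) = 8
g(1) = 3
max = 8

8


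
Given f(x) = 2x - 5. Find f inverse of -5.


0


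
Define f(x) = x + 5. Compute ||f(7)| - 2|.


f(7) = 12
|12| = 12
|12 - 2| = 10

10


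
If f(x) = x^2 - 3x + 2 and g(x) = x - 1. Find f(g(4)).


g(4) = 3
f(3) = 1*(3)^2 - 3*(3) + 2 = 2

2


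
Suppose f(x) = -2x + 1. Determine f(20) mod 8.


1


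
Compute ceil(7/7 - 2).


7/7 = 1
1 - 2 = -1
ceil(-1) = -1

-1


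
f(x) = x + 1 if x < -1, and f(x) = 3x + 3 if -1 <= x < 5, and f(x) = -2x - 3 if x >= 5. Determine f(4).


4 satisfies -1 <= x < 5
f(4) = 15

15


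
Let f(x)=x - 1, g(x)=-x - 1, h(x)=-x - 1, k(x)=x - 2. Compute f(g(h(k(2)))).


-1


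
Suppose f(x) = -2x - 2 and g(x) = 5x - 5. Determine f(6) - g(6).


f(6) = -14
g(6) = 25
Difference = -39

-39


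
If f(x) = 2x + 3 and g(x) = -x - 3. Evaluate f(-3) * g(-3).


0


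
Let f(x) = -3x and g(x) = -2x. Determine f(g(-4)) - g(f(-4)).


f(g(-4)) = -24
g(f(-4)) = -24
Difference = 0

0


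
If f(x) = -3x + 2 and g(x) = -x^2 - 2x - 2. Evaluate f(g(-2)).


g(-2) = -2
f(-2) = 8

8


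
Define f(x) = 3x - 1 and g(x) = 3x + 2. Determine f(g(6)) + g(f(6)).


112


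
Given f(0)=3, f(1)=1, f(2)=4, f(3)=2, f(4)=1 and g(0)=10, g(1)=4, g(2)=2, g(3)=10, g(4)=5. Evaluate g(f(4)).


f(4) = 1
g(1) = 4

4


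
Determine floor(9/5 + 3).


9/5 = 1.8
1.8 + 3 = 4.8
floor(4.8) = 4

4


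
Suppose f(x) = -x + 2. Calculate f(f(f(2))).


f(2) = 0
f(0) = 2
f(2) = 0

0


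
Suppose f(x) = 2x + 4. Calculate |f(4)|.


f(4) = 12
|12| = 12

12


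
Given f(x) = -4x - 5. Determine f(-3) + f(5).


f(-3) = 7
f(5) = -25
Sum = -18

-18


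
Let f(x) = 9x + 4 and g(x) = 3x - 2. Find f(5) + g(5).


f(5) = 49
g(5) = 13
Sum = 62

62


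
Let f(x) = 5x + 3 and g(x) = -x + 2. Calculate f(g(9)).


g(9) = -7
f(-7) = -32

-32


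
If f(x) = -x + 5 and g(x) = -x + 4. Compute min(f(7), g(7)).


f(7) = -2
g(7) = -3
min = -3

-3


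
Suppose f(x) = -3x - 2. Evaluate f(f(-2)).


f(-2) = 4
f(4) = -14

-14


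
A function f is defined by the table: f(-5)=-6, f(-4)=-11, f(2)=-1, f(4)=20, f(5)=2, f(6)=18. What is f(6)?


Reading from the table at x = 6

18


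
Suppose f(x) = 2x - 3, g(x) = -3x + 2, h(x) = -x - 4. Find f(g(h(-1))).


h(-1) = -3
g(-3) = 11
f(11) = 19

19


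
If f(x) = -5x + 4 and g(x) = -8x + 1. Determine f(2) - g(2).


f(2) = -6
g(2) = -15
Difference = 9

9


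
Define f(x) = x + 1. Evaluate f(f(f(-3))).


f(-3) = -2
f(-2) = -1
f(-1) = 0

0


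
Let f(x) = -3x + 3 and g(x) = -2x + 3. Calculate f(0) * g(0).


f(0) = 3
g(0) = 3
Product = 9

9


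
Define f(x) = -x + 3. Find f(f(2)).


f(2) = 1
f(1) = 2

2


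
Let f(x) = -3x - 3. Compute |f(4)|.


f(4) = -15
|-15| = 15

15


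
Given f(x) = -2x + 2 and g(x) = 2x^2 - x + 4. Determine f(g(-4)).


g(-4) = 40
f(40) = -78

-78


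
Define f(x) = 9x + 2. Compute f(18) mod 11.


10


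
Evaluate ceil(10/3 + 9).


10/3 = 3.3333
3.3333 + 9 = 12.3333
ceil(12.3333) = 13

13


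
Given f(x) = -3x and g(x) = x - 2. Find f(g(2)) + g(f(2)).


f(g(2)) = 0
g(f(2)) = -8
Sum = -8

-8


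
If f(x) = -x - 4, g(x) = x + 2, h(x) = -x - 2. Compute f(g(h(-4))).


h(-4) = 2
g(2) = 4
f(4) = -8

-8


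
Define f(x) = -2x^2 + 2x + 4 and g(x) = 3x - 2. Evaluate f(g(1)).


g(1) = 1
f(1) = (-2)*(1)^2 + 2*(1) + 4 = 4

4


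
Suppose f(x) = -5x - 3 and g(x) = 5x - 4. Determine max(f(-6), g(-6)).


f(-6) = 27
g(-6) = -34
max = 27

27


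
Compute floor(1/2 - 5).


1/2 = 0.5
0.5 - 5 = -4.5
floor(-4.5) = -5

-5


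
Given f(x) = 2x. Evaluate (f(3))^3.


f(3) = 6
(6)^3 = 216

216


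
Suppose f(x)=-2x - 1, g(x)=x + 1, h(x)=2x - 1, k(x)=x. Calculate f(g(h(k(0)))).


k(0) = 0
h(0) = -1
g(-1) = 0
f(0) = -1

-1


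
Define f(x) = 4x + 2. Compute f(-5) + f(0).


f(-5) = -18
f(0) = 2
Sum = -16

-16


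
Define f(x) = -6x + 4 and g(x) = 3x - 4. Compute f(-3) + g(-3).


9


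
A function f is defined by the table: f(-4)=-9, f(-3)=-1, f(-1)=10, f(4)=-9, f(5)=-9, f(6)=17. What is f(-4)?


-9


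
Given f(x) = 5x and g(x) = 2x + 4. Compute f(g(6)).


g(6) = 16
f(16) = 80

80


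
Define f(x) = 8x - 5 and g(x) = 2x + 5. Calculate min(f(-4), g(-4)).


f(-4) = -37
g(-4) = -3
min = -37

-37


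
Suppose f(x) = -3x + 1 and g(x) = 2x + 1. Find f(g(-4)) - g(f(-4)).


f(g(-4)) = 22
g(f(-4)) = 27
Difference = -5

-5


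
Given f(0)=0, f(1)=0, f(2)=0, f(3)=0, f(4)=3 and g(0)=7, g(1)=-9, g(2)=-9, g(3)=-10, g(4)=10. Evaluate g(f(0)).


f(0) = 0
g(0) = 7

7


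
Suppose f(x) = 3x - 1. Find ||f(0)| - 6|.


f(0) = -1
|-1| = 1
|1 - 6| = 5

5


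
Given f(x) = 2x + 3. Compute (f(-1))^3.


f(-1) = 1
(1)^3 = 1

1


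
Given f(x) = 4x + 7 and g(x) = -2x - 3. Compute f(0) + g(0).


f(0) = 7
g(0) = -3
Sum = 4

4


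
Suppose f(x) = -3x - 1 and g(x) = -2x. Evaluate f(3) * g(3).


f(3) = -10
g(3) = -6
Product = 60

60


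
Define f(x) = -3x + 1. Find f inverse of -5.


Solve -3x + 1 = -5
x = (-5 - 1) / (-3) = 2

2


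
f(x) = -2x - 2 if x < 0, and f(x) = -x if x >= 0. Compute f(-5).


-5 satisfies x < 0
f(-5) = 8

8


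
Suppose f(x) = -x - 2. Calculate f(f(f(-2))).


f(-2) = 0
f(0) = -2
f(-2) = 0

0


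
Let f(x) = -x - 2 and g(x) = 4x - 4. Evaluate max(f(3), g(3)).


f(3) = -5
g(3) = 8
max = 8

8


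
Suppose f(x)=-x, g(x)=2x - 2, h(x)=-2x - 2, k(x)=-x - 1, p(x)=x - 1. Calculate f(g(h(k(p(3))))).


p(3) = 2
k(2) = -3
h(-3) = 4
g(4) = 6
f(6) = -6

-6


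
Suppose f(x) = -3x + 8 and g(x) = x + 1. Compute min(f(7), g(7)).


f(7) = -13
g(7) = 8
min = -13

-13


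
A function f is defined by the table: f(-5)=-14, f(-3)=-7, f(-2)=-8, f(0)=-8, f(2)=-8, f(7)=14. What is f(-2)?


Reading from the table at x = -2

-8


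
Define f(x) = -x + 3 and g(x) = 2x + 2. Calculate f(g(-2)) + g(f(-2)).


f(g(-2)) = 5
g(f(-2)) = 12
Sum = 17

17


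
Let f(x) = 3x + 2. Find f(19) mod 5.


f(19) = 59
59 mod 5 = 4

4


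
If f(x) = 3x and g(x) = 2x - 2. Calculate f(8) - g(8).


f(8) = 24
g(8) = 14
Difference = 10

10


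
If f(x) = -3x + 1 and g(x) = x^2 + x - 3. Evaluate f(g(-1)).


g(-1) = -3
f(-3) = 10

10


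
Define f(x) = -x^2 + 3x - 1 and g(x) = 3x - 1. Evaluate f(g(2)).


g(2) = 5
f(5) = (-1)*(5)^2 + 3*(5) - 1 = -11

-11


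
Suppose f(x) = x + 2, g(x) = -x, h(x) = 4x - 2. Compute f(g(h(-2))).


h(-2) = -10
g(-10) = 10
f(10) = 12

12


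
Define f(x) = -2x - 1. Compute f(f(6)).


f(6) = -13
f(-13) = 25

25


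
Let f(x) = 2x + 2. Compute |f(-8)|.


f(-8) = -14
|-14| = 14

14


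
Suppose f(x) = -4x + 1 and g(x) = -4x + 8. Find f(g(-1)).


g(-1) = 12
f(12) = -47

-47


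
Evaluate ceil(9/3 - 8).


9/3 = 3
3 - 8 = -5
ceil(-5) = -5

-5


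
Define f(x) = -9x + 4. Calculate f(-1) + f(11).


f(-1) = 13
f(11) = -95
Sum = -82

-82


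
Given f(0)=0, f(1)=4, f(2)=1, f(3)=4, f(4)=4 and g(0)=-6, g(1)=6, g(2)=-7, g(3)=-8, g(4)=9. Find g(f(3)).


f(3) = 4
g(4) = 9

9


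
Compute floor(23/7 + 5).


23/7 = 3.2857
3.2857 + 5 = 8.2857
floor(8.2857) = 8

8


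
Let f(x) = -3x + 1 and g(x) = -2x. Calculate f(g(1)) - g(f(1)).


3


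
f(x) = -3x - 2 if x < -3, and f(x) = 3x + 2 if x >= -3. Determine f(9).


9 satisfies x >= -3
f(9) = 29

29


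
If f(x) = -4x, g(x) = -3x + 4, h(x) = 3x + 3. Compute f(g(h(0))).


20


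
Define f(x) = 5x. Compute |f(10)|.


f(10) = 50
|50| = 50

50


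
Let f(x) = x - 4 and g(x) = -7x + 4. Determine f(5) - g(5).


f(5) = 1
g(5) = -31
Difference = 32

32


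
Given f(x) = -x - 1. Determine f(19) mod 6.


f(19) = -20
-20 mod 6 = 4

4


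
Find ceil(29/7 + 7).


29/7 = 4.1429
4.1429 + 7 = 11.1429
ceil(11.1429) = 12

12


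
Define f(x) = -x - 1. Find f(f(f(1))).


f(1) = -2
f(-2) = 1
f(1) = -2

-2


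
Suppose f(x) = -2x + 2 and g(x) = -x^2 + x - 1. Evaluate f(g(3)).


g(3) = -7
f(-7) = 16

16


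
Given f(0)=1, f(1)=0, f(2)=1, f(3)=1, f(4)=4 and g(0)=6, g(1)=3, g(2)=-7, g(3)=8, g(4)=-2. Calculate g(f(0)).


f(0) = 1
g(1) = 3

3


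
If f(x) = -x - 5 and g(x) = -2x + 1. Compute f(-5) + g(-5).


f(-5) = 0
g(-5) = 11
Sum = 11

11


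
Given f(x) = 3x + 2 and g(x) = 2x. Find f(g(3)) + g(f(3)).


f(g(3)) = 20
g(f(3)) = 22
Sum = 42

42


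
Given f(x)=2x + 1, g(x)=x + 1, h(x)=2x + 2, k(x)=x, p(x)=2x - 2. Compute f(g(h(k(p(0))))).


p(0) = -2
k(-2) = -2
h(-2) = -2
g(-2) = -1
f(-1) = -1

-1


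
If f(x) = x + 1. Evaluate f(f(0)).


f(0) = 1
f(1) = 2

2


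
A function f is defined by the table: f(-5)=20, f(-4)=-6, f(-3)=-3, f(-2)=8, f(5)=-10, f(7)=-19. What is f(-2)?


Reading from the table at x = -2

8


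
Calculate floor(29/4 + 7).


29/4 = 7.25
7.25 + 7 = 14.25
floor(14.25) = 14

14


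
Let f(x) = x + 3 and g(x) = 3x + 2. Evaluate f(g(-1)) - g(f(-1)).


f(g(-1)) = 2
g(f(-1)) = 8
Difference = -6

-6


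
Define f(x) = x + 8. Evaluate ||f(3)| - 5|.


f(3) = 11
|11| = 11
|11 - 5| = 6

6


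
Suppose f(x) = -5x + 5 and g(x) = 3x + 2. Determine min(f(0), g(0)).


2


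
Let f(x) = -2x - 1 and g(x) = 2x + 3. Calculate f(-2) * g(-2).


f(-2) = 3
g(-2) = -1
Product = -3

-3


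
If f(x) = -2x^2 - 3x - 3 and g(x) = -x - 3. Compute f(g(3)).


g(3) = -6
f(-6) = (-2)*(-6)^2 - 3*(-6) - 3 = -57

-57


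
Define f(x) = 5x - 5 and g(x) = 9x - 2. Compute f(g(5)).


g(5) = 43
f(43) = 210

210


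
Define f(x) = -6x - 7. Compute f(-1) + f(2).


f(-1) = -1
f(2) = -19
Sum = -20

-20


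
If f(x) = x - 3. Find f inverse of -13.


Solve x - 3 = -13
x = (-13 + 3) / 1 = -10

-10


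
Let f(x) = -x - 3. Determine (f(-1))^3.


f(-1) = -2
(-2)^3 = -8

-8


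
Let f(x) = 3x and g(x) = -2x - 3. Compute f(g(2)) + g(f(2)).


-36


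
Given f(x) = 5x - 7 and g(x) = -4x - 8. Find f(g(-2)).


g(-2) = 0
f(0) = -7

-7


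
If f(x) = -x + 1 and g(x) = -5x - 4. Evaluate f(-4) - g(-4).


f(-4) = 5
g(-4) = 16
Difference = -11

-11


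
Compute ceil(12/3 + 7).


11


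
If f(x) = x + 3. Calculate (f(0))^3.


27


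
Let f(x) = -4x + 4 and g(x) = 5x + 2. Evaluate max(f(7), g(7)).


f(7) = -24
g(7) = 37
max = 37

37


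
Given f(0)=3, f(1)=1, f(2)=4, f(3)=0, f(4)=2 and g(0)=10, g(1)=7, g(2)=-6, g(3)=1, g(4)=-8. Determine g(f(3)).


f(3) = 0
g(0) = 10

10


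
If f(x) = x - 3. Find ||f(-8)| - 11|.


0


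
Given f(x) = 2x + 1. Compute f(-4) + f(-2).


f(-4) = -7
f(-2) = -3
Sum = -10

-10


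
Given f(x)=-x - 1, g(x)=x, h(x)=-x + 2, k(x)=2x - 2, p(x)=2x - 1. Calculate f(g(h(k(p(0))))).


p(0) = -1
k(-1) = -4
h(-4) = 6
g(6) = 6
f(6) = -7

-7


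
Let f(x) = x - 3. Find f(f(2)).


-4


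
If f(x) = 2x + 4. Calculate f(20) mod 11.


0


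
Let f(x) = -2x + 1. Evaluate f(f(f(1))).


f(1) = -1
f(-1) = 3
f(3) = -5

-5


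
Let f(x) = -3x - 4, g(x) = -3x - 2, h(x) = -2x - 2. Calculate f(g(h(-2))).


20


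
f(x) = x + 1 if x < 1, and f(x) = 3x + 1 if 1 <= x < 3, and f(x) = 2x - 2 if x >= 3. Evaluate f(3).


3 satisfies x >= 3
f(3) = 4

4


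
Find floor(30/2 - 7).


30/2 = 15
15 - 7 = 8
floor(8) = 8

8


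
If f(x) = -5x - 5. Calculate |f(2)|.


f(2) = -15
|-15| = 15

15


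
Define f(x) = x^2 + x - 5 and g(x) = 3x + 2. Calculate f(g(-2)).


g(-2) = -4
f(-4) = 1*(-4)^2 + 1*(-4) - 5 = 7

7


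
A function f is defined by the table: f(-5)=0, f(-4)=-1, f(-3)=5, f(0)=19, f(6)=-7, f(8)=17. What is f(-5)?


Reading from the table at x = -5

0


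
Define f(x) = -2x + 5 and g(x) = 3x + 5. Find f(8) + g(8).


f(8) = -11
g(8) = 29
Sum = 18

18


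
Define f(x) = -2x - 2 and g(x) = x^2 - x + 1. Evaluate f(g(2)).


g(2) = 3
f(3) = -8

-8


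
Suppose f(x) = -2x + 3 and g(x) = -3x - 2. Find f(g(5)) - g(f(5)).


f(g(5)) = 37
g(f(5)) = 19
Difference = 18

18


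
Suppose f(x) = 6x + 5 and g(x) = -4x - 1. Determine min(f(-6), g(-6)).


f(-6) = -31
g(-6) = 23
min = -31

-31


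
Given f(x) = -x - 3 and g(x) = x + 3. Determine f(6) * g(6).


f(6) = -9
g(6) = 9
Product = -81

-81


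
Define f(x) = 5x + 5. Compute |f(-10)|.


f(-10) = -45
|-45| = 45

45


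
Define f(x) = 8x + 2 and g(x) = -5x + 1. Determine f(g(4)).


g(4) = -19
f(-19) = -150

-150


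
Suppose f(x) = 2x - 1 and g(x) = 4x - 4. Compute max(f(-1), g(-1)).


-3


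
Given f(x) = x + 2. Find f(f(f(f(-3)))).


5


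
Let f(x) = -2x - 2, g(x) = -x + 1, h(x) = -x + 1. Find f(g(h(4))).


h(4) = -3
g(-3) = 4
f(4) = -10

-10


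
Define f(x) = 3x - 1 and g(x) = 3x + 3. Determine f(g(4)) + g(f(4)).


f(g(4)) = 44
g(f(4)) = 36
Sum = 80

80


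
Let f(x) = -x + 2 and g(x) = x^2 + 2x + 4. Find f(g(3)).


-17


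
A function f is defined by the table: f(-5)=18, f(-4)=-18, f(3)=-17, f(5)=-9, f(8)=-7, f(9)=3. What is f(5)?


Reading from the table at x = 5

-9


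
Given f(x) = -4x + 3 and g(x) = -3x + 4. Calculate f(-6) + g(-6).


49


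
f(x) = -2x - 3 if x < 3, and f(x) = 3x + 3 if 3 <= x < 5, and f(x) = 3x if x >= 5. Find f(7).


7 satisfies x >= 5
f(7) = 21

21


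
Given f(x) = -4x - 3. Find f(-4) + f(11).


f(-4) = 13
f(11) = -47
Sum = -34

-34


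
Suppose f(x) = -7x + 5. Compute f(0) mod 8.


5


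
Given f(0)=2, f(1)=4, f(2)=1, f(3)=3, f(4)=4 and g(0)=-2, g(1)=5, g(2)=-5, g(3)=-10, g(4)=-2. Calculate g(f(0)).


f(0) = 2
g(2) = -5

-5


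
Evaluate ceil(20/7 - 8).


20/7 = 2.8571
2.8571 - 8 = -5.1429
ceil(-5.1429) = -5

-5


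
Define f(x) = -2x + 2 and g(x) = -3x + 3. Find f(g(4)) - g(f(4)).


f(g(4)) = 20
g(f(4)) = 21
Difference = -1

-1


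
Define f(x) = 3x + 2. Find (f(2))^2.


64


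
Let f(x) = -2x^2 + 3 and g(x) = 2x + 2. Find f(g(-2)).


g(-2) = -2
f(-2) = (-2)*(-2)^2 + 3 = -5

-5


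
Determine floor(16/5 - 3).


0


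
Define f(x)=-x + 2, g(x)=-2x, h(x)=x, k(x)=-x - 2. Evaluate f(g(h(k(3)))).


k(3) = -5
h(-5) = -5
g(-5) = 10
f(10) = -8

-8


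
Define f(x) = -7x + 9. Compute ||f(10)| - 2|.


59


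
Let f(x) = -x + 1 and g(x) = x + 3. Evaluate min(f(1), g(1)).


f(1) = 0
g(1) = 4
min = 0

0


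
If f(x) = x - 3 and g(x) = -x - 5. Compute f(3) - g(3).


f(3) = 0
g(3) = -8
Difference = 8

8


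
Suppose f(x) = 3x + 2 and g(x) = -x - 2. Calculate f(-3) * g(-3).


f(-3) = -7
g(-3) = 1
Product = -7

-7


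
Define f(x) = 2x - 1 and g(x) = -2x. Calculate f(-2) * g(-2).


-20


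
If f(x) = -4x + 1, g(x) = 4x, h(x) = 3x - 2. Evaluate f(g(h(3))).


h(3) = 7
g(7) = 28
f(28) = -111

-111


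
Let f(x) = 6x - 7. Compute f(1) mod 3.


f(1) = -1
-1 mod 3 = 2

2


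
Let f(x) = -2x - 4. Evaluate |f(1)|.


f(1) = -6
|-6| = 6

6


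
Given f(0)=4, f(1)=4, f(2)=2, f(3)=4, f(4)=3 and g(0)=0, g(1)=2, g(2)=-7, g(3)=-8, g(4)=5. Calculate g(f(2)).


f(2) = 2
g(2) = -7

-7


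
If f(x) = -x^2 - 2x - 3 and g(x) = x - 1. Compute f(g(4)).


g(4) = 3
f(3) = (-1)*(3)^2 - 2*(3) - 3 = -18

-18


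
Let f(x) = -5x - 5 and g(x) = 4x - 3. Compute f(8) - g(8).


f(8) = -45
g(8) = 29
Difference = -74

-74


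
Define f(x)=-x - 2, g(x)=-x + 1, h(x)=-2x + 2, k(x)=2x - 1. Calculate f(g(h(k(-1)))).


k(-1) = -3
h(-3) = 8
g(8) = -7
f(-7) = 5

5


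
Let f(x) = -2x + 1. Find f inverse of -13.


Solve -2x + 1 = -13
x = (-13 - 1) / (-2) = 7

7


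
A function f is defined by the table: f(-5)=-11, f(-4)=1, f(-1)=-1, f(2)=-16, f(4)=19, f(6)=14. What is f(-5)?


Reading from the table at x = -5

-11


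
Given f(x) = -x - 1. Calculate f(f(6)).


f(6) = -7
f(-7) = 6

6


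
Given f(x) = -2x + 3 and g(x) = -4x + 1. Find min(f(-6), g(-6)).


f(-6) = 15
g(-6) = 25
min = 15

15


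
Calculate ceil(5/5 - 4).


5/5 = 1
1 - 4 = -3
ceil(-3) = -3

-3


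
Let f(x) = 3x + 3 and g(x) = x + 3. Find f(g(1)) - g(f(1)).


f(g(1)) = 15
g(f(1)) = 9
Difference = 6

6


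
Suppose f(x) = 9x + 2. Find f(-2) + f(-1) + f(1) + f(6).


f(-2) = -16
f(-1) = -7
f(1) = 11
f(6) = 56
Sum = 44

44


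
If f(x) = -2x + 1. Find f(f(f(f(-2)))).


f(-2) = 5
f(5) = -9
f(-9) = 19
f(19) = -37

-37


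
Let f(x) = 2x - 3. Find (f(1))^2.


f(1) = -1
(-1)^2 = 1

1


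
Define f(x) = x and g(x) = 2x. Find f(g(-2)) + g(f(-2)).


f(g(-2)) = -4
g(f(-2)) = -4
Sum = -8

-8


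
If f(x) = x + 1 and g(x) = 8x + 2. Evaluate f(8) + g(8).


f(8) = 9
g(8) = 66
Sum = 75

75


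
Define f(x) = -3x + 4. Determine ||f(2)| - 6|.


f(2) = -2
|-2| = 2
|2 - 6| = 4

4


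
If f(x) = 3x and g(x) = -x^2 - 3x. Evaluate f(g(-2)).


g(-2) = 2
f(2) = 6

6


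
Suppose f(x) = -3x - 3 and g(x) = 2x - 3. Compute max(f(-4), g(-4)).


f(-4) = 9
g(-4) = -11
max = 9

9


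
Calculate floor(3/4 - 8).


3/4 = 0.75
0.75 - 8 = -7.25
floor(-7.25) = -8

-8


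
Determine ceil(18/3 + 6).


18/3 = 6
6 + 6 = 12
ceil(12) = 12

12


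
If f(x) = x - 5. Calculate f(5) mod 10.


f(5) = 0
0 mod 10 = 0

0


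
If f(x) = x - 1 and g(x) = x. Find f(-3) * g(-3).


f(-3) = -4
g(-3) = -3
Product = 12

12


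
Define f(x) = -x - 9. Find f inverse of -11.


Solve -x - 9 = -11
x = (-11 + 9) / (-1) = 2

2


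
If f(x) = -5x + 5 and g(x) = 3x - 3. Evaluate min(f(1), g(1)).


f(1) = 0
g(1) = 0
min = 0

0


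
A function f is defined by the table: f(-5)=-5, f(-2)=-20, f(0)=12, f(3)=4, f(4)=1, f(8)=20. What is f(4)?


Reading from the table at x = 4

1


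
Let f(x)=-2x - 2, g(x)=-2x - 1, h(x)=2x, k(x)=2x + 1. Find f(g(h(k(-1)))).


k(-1) = -1
h(-1) = -2
g(-2) = 3
f(3) = -8

-8


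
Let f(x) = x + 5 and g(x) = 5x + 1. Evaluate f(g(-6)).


g(-6) = -29
f(-29) = -24

-24


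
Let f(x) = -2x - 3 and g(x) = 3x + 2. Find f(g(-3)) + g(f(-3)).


f(g(-3)) = 11
g(f(-3)) = 11
Sum = 22

22


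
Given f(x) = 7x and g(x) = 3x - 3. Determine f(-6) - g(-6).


f(-6) = -42
g(-6) = -21
Difference = -21

-21


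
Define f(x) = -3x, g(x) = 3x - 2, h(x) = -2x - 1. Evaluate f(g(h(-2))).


-21


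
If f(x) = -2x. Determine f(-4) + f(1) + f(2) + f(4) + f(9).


f(-4) = 8
f(1) = -2
f(2) = -4
f(4) = -8
f(9) = -18
Sum = -24

-24


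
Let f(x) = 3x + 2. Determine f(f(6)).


f(6) = 20
f(20) = 62

62


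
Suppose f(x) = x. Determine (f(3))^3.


27


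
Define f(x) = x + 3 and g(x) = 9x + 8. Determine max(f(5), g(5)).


53


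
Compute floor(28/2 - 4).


28/2 = 14
14 - 4 = 10
floor(10) = 10

10


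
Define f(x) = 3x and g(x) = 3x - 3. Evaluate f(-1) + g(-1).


f(-1) = -3
g(-1) = -6
Sum = -9

-9


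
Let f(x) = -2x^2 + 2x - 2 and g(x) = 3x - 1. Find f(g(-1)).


g(-1) = -4
f(-4) = (-2)*(-4)^2 + 2*(-4) - 2 = -42

-42


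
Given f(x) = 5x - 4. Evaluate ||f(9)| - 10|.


f(9) = 41
|41| = 41
|41 - 10| = 31

31


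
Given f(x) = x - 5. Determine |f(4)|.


f(4) = -1
|-1| = 1

1


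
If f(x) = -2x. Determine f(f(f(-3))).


f(-3) = 6
f(6) = -12
f(-12) = 24

24


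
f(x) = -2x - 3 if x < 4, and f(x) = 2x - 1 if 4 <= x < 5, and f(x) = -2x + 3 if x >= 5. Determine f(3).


3 satisfies x < 4
f(3) = -9

-9


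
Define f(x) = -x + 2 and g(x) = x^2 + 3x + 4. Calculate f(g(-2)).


0


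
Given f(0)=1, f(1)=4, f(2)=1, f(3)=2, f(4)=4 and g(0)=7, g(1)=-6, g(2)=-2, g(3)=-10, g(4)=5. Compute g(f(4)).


f(4) = 4
g(4) = 5

5
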